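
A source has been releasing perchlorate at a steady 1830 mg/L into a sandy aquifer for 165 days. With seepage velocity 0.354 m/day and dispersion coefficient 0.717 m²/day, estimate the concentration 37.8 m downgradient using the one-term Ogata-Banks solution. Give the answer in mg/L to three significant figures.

1670 mg/L

For a continuous step input, C/C₀ ≈ ½·erfc((x−vt)/(2√(Dt))).
vt = 0.354 × 165 = 58.41 m and 2√(Dt) = 2√(0.717 × 165) = 21.75 m.
Argument (x−vt)/(2√(Dt)) = (37.8 − 58.41)/21.75 = -0.9476; ½·erfc(-0.9476) = 0.9099.
C = 1830 × 0.9099 = 1670 mg/L.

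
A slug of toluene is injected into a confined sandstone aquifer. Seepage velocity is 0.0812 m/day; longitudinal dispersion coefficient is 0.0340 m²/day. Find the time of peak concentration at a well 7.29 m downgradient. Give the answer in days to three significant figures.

For the 1D instantaneous-source solution, setting ∂C/∂t = 0 at fixed x gives v²t² + 2Dt − x² = 0, so t = (√(D² + v²x²) − D)/v².
√(D² + v²x²) = √(0.0340² + 0.0812² × 7.29²) = 0.5929; v² = 0.00659344.
t = (0.5929 − 0.0340)/0.00659344 = 84.8 days (vs. the pure-advection estimate x/v = 89.8 d).

84.8 days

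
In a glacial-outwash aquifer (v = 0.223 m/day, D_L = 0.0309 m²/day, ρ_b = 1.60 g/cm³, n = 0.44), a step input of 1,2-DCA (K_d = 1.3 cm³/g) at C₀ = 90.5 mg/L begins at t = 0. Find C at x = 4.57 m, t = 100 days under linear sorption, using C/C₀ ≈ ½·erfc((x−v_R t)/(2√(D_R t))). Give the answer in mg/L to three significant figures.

Retardation factor R = 1 + ρ_b·K_d/n = 1 + 1.60 × 1.3/0.44 = 5.727.
Sorption retards both mechanisms: v_R = v/R = 0.03894 m/day, D_R = D/R = 0.005395 m²/day.
v_R·t = 0.03894 × 100 = 3.894 m; 2√(D_R t) = 1.469 m; argument = (4.57 − 3.894)/1.469 = 0.4602.
C = C₀ × ½·erfc(0.4602) = 90.5 × 0.2576 = 23.3 mg/L.

23.3 mg/L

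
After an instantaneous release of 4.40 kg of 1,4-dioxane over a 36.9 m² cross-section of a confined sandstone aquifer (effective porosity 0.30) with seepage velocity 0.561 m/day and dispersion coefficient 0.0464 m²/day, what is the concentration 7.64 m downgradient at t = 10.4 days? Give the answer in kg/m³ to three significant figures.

0.0298 kg/m³

For an instantaneous plane source, C(x,t) = M/(n_e·A·√(4πDt)) · exp(−(x−vt)²/(4Dt)), with n_e·A the pore (flow) area.
Plume center vt = 0.561 × 10.4 = 5.8344 m, so the well at 7.64 m is 1.8056 m downgradient of the peak.
√(4πDt) = 2.463 m, giving peak height M/(n_e·A·√(4πDt)) = 4.40/(0.30 × 36.9 × 2.463) = 0.1614 kg/m³.
(x−vt)²/(4Dt) = (1.8056)²/(4 × 0.0464 × 10.4) = 1.689; exp(−1.689) = 0.1847.
C = 0.1614 × 0.1847 = 0.0298 kg/m³.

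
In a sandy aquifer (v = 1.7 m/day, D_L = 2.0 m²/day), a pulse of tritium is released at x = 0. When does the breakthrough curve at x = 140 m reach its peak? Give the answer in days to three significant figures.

81.7 days

For the 1D instantaneous-source solution, setting ∂C/∂t = 0 at fixed x gives v²t² + 2Dt − x² = 0, so t = (√(D² + v²x²) − D)/v².
√(D² + v²x²) = √(2.0² + 1.7² × 140²) = 238.0; v² = 2.89.
t = (238.0 − 2.0)/2.89 = 81.7 days (vs. the pure-advection estimate x/v = 82.4 d).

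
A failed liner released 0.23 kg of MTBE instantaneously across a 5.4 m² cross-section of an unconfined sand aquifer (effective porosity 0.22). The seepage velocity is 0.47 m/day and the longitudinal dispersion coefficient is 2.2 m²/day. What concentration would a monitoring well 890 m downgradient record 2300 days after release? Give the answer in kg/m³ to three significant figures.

For an instantaneous plane source, C(x,t) = M/(n_e·A·√(4πDt)) · exp(−(x−vt)²/(4Dt)), with n_e·A the pore (flow) area.
Plume center vt = 0.47 × 2300 = 1081 m, so the well at 890 m is 191 m upgradient of the peak.
√(4πDt) = 252.2 m, giving peak height M/(n_e·A·√(4πDt)) = 0.23/(0.22 × 5.4 × 252.2) = 0.0007677 kg/m³.
(x−vt)²/(4Dt) = (-191)²/(4 × 2.2 × 2300) = 1.802; exp(−1.802) = 0.1650.
C = 0.0007677 × 0.1650 = 0.000127 kg/m³.

0.000127 kg/m³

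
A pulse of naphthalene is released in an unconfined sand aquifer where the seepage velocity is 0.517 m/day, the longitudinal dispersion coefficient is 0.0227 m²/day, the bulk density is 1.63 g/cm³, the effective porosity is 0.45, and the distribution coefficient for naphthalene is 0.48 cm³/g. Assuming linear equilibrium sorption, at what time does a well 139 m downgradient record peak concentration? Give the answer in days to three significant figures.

Retardation factor R = 1 + ρ_b·K_d/n = 1 + 1.63 × 0.48/0.45 = 2.739.
Sorption retards both mechanisms: v_R = v/R = 0.1888 m/day, D_R = D/R = 0.008288 m²/day.
Peak time from v_R²t² + 2D_R t − x² = 0: t = (√(D_R² + v_R²x²) − D_R)/v_R².
√(D_R² + v_R²x²) = √(0.008288² + 0.1888² × 139²) = 26.24; v_R² = 0.03565.
t = (26.24 − 0.008288)/0.03565 = 736 days.

736 days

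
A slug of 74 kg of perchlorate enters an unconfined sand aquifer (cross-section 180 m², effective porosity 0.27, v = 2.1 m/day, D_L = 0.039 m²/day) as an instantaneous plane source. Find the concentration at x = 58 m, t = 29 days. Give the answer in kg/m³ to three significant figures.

0.0629 kg/m³

For an instantaneous plane source, C(x,t) = M/(n_e·A·√(4πDt)) · exp(−(x−vt)²/(4Dt)), with n_e·A the pore (flow) area.
Plume center vt = 2.1 × 29 = 60.9 m, so the well at 58 m is 2.9 m upgradient of the peak.
√(4πDt) = 3.770 m, giving peak height M/(n_e·A·√(4πDt)) = 74/(0.27 × 180 × 3.770) = 0.4039 kg/m³.
(x−vt)²/(4Dt) = (-2.9)²/(4 × 0.039 × 29) = 1.859; exp(−1.859) = 0.1558.
C = 0.4039 × 0.1558 = 0.0629 kg/m³.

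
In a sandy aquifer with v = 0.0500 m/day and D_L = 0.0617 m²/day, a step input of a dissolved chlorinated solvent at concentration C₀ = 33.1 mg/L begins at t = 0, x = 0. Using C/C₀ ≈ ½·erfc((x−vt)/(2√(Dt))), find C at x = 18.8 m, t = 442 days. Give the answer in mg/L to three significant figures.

22.3 mg/L

For a continuous step input, C/C₀ ≈ ½·erfc((x−vt)/(2√(Dt))).
vt = 0.0500 × 442 = 22.1 m and 2√(Dt) = 2√(0.0617 × 442) = 10.44 m.
Argument (x−vt)/(2√(Dt)) = (18.8 − 22.1)/10.44 = -0.3161; ½·erfc(-0.3161) = 0.6726.
C = 33.1 × 0.6726 = 22.3 mg/L.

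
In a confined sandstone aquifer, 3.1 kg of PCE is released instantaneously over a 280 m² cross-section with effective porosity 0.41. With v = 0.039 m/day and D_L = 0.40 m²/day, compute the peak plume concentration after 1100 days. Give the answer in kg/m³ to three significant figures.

0.000363 kg/m³

The peak of an instantaneous 1D plume sits at x = vt; there the Gaussian factor is 1 and C_max = M/(n_e·A·√(4πDt)), where n_e·A is the pore area the mass is dissolved in.
√(4πDt) = √(4π × 0.40 × 1100) = 74.36 m, so C_max = 3.1/(0.41 × 280 × 74.36) = 0.000363 kg/m³.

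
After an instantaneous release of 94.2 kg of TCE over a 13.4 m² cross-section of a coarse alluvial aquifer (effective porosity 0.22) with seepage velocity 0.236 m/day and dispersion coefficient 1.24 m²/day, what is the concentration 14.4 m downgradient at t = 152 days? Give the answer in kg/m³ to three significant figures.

For an instantaneous plane source, C(x,t) = M/(n_e·A·√(4πDt)) · exp(−(x−vt)²/(4Dt)), with n_e·A the pore (flow) area.
Plume center vt = 0.236 × 152 = 35.872 m, so the well at 14.4 m is 21.472 m upgradient of the peak.
√(4πDt) = 48.67 m, giving peak height M/(n_e·A·√(4πDt)) = 94.2/(0.22 × 13.4 × 48.67) = 0.6565 kg/m³.
(x−vt)²/(4Dt) = (-21.472)²/(4 × 1.24 × 152) = 0.6115; exp(−0.6115) = 0.5425.
C = 0.6565 × 0.5425 = 0.356 kg/m³.

0.356 kg/m³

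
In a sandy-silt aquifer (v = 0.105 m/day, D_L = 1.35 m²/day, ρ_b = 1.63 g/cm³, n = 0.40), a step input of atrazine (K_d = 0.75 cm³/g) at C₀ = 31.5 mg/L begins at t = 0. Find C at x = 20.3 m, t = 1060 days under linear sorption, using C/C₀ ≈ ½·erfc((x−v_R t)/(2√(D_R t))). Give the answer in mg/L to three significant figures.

19.1 mg/L

Retardation factor R = 1 + ρ_b·K_d/n = 1 + 1.63 × 0.75/0.40 = 4.056.
Sorption retards both mechanisms: v_R = v/R = 0.02589 m/day, D_R = D/R = 0.3328 m²/day.
v_R·t = 0.02589 × 1060 = 27.4434 m; 2√(D_R t) = 37.56 m; argument = (20.3 − 27.4434)/37.56 = -0.1902.
C = C₀ × ½·erfc(-0.1902) = 31.5 × 0.6060 = 19.1 mg/L.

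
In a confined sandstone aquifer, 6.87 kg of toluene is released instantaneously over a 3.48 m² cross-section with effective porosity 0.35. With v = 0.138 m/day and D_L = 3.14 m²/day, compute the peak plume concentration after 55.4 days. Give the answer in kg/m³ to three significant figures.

0.121 kg/m³

The peak of an instantaneous 1D plume sits at x = vt; there the Gaussian factor is 1 and C_max = M/(n_e·A·√(4πDt)), where n_e·A is the pore area the mass is dissolved in.
√(4πDt) = √(4π × 3.14 × 55.4) = 46.75 m, so C_max = 6.87/(0.35 × 3.48 × 46.75) = 0.121 kg/m³.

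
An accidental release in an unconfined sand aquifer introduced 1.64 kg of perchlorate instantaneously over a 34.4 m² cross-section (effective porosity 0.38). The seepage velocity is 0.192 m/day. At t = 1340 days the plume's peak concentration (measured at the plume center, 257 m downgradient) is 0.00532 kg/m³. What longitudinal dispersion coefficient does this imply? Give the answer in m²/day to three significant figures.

At the plume center C_max = M/(n_e·A·√(4πDt)), so D = M²/(4πt·(n_e·A·C_max)²).
n_e·A·C_max = 0.38 × 34.4 × 0.00532 = 0.06954 kg/m.
D = 1.64²/(4π × 1340 × 0.06954²) = 0.0330 m²/day.

0.0330 m²/day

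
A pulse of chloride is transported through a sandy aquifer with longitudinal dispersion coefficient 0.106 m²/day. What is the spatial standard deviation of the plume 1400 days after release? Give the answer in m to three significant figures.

17.2 m

Dispersive spreading gives a Gaussian with σ² = 2Dt; advection only shifts the center.
σ = √(2 × 0.106 × 1400) = 17.2 m.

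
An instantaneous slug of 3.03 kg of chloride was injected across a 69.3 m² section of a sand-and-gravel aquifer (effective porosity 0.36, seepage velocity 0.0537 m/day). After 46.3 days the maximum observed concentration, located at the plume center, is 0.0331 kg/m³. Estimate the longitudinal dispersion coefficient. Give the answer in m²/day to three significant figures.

At the plume center C_max = M/(n_e·A·√(4πDt)), so D = M²/(4πt·(n_e·A·C_max)²).
n_e·A·C_max = 0.36 × 69.3 × 0.0331 = 0.8258 kg/m.
D = 3.03²/(4π × 46.3 × 0.8258²) = 0.0231 m²/day.

0.0231 m²/day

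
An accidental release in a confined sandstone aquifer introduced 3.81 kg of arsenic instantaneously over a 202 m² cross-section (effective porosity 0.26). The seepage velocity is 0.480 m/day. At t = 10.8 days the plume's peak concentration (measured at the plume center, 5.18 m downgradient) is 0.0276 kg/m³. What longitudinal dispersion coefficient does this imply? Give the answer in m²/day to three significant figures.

0.0509 m²/day

At the plume center C_max = M/(n_e·A·√(4πDt)), so D = M²/(4πt·(n_e·A·C_max)²).
n_e·A·C_max = 0.26 × 202 × 0.0276 = 1.450 kg/m.
D = 3.81²/(4π × 10.8 × 1.450²) = 0.0509 m²/day.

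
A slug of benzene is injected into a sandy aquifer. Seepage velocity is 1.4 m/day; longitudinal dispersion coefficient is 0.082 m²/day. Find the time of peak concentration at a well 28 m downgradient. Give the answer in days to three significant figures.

20.0 days

For the 1D instantaneous-source solution, setting ∂C/∂t = 0 at fixed x gives v²t² + 2Dt − x² = 0, so t = (√(D² + v²x²) − D)/v².
√(D² + v²x²) = √(0.082² + 1.4² × 28²) = 39.20; v² = 1.96.
t = (39.20 − 0.082)/1.96 = 20.0 days (vs. the pure-advection estimate x/v = 20.0 d).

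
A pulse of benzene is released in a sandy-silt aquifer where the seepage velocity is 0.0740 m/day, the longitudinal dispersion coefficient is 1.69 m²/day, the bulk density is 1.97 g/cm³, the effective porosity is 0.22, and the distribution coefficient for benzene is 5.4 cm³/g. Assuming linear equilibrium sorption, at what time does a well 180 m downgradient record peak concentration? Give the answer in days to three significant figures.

106000 days

Retardation factor R = 1 + ρ_b·K_d/n = 1 + 1.97 × 5.4/0.22 = 49.35.
Sorption retards both mechanisms: v_R = v/R = 0.001499 m/day, D_R = D/R = 0.03425 m²/day.
Peak time from v_R²t² + 2D_R t − x² = 0: t = (√(D_R² + v_R²x²) − D_R)/v_R².
√(D_R² + v_R²x²) = √(0.03425² + 0.001499² × 180²) = 0.2720; v_R² = 2.247e-06.
t = (0.2720 − 0.03425)/2.247e-06 = 106000 days.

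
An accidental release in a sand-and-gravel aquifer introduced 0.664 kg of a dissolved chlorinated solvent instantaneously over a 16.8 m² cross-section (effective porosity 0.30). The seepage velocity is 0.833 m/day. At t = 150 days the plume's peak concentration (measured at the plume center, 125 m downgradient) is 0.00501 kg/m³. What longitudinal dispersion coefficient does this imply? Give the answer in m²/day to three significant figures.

At the plume center C_max = M/(n_e·A·√(4πDt)), so D = M²/(4πt·(n_e·A·C_max)²).
n_e·A·C_max = 0.30 × 16.8 × 0.00501 = 0.02525 kg/m.
D = 0.664²/(4π × 150 × 0.02525²) = 0.367 m²/day.

0.367 m²/day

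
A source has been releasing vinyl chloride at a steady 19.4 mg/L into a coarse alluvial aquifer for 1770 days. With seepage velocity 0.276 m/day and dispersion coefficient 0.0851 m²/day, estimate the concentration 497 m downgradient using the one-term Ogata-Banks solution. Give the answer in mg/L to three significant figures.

For a continuous step input, C/C₀ ≈ ½·erfc((x−vt)/(2√(Dt))).
vt = 0.276 × 1770 = 488.52 m and 2√(Dt) = 2√(0.0851 × 1770) = 24.55 m.
Argument (x−vt)/(2√(Dt)) = (497 − 488.52)/24.55 = 0.3454; ½·erfc(0.3454) = 0.3126.
C = 19.4 × 0.3126 = 6.06 mg/L.

6.06 mg/L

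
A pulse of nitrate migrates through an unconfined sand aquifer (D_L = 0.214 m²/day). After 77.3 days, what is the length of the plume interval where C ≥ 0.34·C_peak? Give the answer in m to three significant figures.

The plume is Gaussian with σ = √(2Dt) = √(2 × 0.214 × 77.3) = 5.752 m.
C/C_peak = exp(−Δx²/(2σ²)) = 0.34 ⇒ Δx = σ·√(−2 ln 0.34) = 5.752 × 1.469 = 8.450 m.
Width = 2Δx = 16.9 m.

16.9 m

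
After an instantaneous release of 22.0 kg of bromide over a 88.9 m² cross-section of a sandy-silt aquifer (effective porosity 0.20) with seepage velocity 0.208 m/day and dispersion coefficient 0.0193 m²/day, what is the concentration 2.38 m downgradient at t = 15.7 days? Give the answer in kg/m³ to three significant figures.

For an instantaneous plane source, C(x,t) = M/(n_e·A·√(4πDt)) · exp(−(x−vt)²/(4Dt)), with n_e·A the pore (flow) area.
Plume center vt = 0.208 × 15.7 = 3.2656 m, so the well at 2.38 m is 0.8856 m upgradient of the peak.
√(4πDt) = 1.951 m, giving peak height M/(n_e·A·√(4πDt)) = 22.0/(0.20 × 88.9 × 1.951) = 0.6342 kg/m³.
(x−vt)²/(4Dt) = (-0.8856)²/(4 × 0.0193 × 15.7) = 0.6471; exp(−0.6471) = 0.5236.
C = 0.6342 × 0.5236 = 0.332 kg/m³.

0.332 kg/m³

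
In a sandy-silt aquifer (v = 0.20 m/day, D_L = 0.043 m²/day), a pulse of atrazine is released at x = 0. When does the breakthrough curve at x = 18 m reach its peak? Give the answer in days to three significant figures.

88.9 days

For the 1D instantaneous-source solution, setting ∂C/∂t = 0 at fixed x gives v²t² + 2Dt − x² = 0, so t = (√(D² + v²x²) − D)/v².
√(D² + v²x²) = √(0.043² + 0.20² × 18²) = 3.600; v² = 0.04.
t = (3.600 − 0.043)/0.04 = 88.9 days (vs. the pure-advection estimate x/v = 90.0 d).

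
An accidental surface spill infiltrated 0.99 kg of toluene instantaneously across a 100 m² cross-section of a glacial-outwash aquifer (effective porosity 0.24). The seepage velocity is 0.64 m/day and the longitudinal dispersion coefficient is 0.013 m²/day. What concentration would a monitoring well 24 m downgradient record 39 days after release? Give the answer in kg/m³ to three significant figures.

For an instantaneous plane source, C(x,t) = M/(n_e·A·√(4πDt)) · exp(−(x−vt)²/(4Dt)), with n_e·A the pore (flow) area.
Plume center vt = 0.64 × 39 = 24.96 m, so the well at 24 m is 0.96 m upgradient of the peak.
√(4πDt) = 2.524 m, giving peak height M/(n_e·A·√(4πDt)) = 0.99/(0.24 × 100 × 2.524) = 0.01634 kg/m³.
(x−vt)²/(4Dt) = (-0.96)²/(4 × 0.013 × 39) = 0.4544; exp(−0.4544) = 0.6348.
C = 0.01634 × 0.6348 = 0.0104 kg/m³.

0.0104 kg/m³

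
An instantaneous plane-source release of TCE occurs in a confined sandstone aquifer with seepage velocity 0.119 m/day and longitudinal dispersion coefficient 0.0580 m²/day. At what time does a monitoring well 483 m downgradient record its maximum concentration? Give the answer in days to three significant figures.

4050 days

For the 1D instantaneous-source solution, setting ∂C/∂t = 0 at fixed x gives v²t² + 2Dt − x² = 0, so t = (√(D² + v²x²) − D)/v².
√(D² + v²x²) = √(0.0580² + 0.119² × 483²) = 57.48; v² = 0.014161.
t = (57.48 − 0.0580)/0.014161 = 4050 days (vs. the pure-advection estimate x/v = 4060 d).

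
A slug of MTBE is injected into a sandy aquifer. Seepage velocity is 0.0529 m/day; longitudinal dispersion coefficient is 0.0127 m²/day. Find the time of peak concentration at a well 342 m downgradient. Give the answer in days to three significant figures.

For the 1D instantaneous-source solution, setting ∂C/∂t = 0 at fixed x gives v²t² + 2Dt − x² = 0, so t = (√(D² + v²x²) − D)/v².
√(D² + v²x²) = √(0.0127² + 0.0529² × 342²) = 18.09; v² = 0.00279841.
t = (18.09 − 0.0127)/0.00279841 = 6460 days (vs. the pure-advection estimate x/v = 6470 d).

6460 days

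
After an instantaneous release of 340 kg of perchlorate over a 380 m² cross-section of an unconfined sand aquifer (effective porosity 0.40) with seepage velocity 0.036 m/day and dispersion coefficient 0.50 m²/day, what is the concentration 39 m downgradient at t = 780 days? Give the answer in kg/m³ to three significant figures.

0.0296 kg/m³

For an instantaneous plane source, C(x,t) = M/(n_e·A·√(4πDt)) · exp(−(x−vt)²/(4Dt)), with n_e·A the pore (flow) area.
Plume center vt = 0.036 × 780 = 28.08 m, so the well at 39 m is 10.92 m downgradient of the peak.
√(4πDt) = 70.01 m, giving peak height M/(n_e·A·√(4πDt)) = 340/(0.40 × 380 × 70.01) = 0.03195 kg/m³.
(x−vt)²/(4Dt) = (10.92)²/(4 × 0.50 × 780) = 0.07644; exp(−0.07644) = 0.9264.
C = 0.03195 × 0.9264 = 0.0296 kg/m³.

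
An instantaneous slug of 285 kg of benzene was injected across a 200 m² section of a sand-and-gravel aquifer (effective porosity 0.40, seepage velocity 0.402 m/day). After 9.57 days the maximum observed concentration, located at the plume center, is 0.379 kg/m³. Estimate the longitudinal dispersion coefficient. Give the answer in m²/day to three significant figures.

0.735 m²/day

At the plume center C_max = M/(n_e·A·√(4πDt)), so D = M²/(4πt·(n_e·A·C_max)²).
n_e·A·C_max = 0.40 × 200 × 0.379 = 30.32 kg/m.
D = 285²/(4π × 9.57 × 30.32²) = 0.735 m²/day.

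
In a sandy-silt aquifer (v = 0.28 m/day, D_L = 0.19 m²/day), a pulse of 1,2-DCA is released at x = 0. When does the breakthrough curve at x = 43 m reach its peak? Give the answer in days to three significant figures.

151 days

For the 1D instantaneous-source solution, setting ∂C/∂t = 0 at fixed x gives v²t² + 2Dt − x² = 0, so t = (√(D² + v²x²) − D)/v².
√(D² + v²x²) = √(0.19² + 0.28² × 43²) = 12.04; v² = 0.0784.
t = (12.04 − 0.19)/0.0784 = 151 days (vs. the pure-advection estimate x/v = 154 d).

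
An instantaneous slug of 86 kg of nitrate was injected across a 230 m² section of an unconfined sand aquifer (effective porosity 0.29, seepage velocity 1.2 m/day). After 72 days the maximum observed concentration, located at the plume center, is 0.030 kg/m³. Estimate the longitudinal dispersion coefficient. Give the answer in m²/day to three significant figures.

At the plume center C_max = M/(n_e·A·√(4πDt)), so D = M²/(4πt·(n_e·A·C_max)²).
n_e·A·C_max = 0.29 × 230 × 0.030 = 2.001 kg/m.
D = 86²/(4π × 72 × 2.001²) = 2.04 m²/day.

2.04 m²/day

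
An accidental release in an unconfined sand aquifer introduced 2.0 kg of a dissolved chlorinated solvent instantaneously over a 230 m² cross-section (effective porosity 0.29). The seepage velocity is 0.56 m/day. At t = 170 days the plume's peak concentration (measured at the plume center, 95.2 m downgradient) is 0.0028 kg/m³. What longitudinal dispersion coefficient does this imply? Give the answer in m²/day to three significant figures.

At the plume center C_max = M/(n_e·A·√(4πDt)), so D = M²/(4πt·(n_e·A·C_max)²).
n_e·A·C_max = 0.29 × 230 × 0.0028 = 0.1868 kg/m.
D = 2.0²/(4π × 170 × 0.1868²) = 0.0537 m²/day.

0.0537 m²/day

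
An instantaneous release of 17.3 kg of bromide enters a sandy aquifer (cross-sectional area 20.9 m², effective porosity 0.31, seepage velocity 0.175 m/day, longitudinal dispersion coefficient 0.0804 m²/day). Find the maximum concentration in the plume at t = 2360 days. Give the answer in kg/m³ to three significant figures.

The peak of an instantaneous 1D plume sits at x = vt; there the Gaussian factor is 1 and C_max = M/(n_e·A·√(4πDt)), where n_e·A is the pore area the mass is dissolved in.
√(4πDt) = √(4π × 0.0804 × 2360) = 48.83 m, so C_max = 17.3/(0.31 × 20.9 × 48.83) = 0.0547 kg/m³.

0.0547 kg/m³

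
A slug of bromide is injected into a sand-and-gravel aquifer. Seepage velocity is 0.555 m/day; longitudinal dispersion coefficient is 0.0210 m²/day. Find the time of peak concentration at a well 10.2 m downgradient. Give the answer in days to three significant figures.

18.3 days

For the 1D instantaneous-source solution, setting ∂C/∂t = 0 at fixed x gives v²t² + 2Dt − x² = 0, so t = (√(D² + v²x²) − D)/v².
√(D² + v²x²) = √(0.0210² + 0.555² × 10.2²) = 5.661; v² = 0.308025.
t = (5.661 − 0.0210)/0.308025 = 18.3 days (vs. the pure-advection estimate x/v = 18.4 d).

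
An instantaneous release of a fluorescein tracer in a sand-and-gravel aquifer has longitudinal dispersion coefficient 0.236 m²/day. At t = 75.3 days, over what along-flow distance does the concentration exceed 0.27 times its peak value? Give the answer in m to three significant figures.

The plume is Gaussian with σ = √(2Dt) = √(2 × 0.236 × 75.3) = 5.962 m.
C/C_peak = exp(−Δx²/(2σ²)) = 0.27 ⇒ Δx = σ·√(−2 ln 0.27) = 5.962 × 1.618 = 9.647 m.
Width = 2Δx = 19.3 m.

19.3 m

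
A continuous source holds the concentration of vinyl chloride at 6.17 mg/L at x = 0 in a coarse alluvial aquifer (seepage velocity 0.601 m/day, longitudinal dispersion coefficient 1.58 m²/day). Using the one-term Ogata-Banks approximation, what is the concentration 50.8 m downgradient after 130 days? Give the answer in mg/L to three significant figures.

For a continuous step input, C/C₀ ≈ ½·erfc((x−vt)/(2√(Dt))).
vt = 0.601 × 130 = 78.13 m and 2√(Dt) = 2√(1.58 × 130) = 28.66 m.
Argument (x−vt)/(2√(Dt)) = (50.8 − 78.13)/28.66 = -0.9536; ½·erfc(-0.9536) = 0.9113.
C = 6.17 × 0.9113 = 5.62 mg/L.

5.62 mg/L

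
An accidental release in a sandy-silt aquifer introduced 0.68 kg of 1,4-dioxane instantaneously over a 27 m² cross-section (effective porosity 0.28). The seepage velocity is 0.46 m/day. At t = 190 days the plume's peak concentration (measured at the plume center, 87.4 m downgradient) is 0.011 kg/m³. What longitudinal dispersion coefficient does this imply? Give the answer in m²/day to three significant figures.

0.0280 m²/day

At the plume center C_max = M/(n_e·A·√(4πDt)), so D = M²/(4πt·(n_e·A·C_max)²).
n_e·A·C_max = 0.28 × 27 × 0.011 = 0.08316 kg/m.
D = 0.68²/(4π × 190 × 0.08316²) = 0.0280 m²/day.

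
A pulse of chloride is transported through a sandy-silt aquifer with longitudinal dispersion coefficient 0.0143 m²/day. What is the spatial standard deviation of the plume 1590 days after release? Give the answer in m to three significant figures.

6.74 m

Dispersive spreading gives a Gaussian with σ² = 2Dt; advection only shifts the center.
σ = √(2 × 0.0143 × 1590) = 6.74 m.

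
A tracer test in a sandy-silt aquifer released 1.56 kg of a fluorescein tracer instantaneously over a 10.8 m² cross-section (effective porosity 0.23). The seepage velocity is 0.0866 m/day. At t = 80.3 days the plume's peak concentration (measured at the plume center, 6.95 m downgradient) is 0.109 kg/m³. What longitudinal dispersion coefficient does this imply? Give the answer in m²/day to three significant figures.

At the plume center C_max = M/(n_e·A·√(4πDt)), so D = M²/(4πt·(n_e·A·C_max)²).
n_e·A·C_max = 0.23 × 10.8 × 0.109 = 0.2708 kg/m.
D = 1.56²/(4π × 80.3 × 0.2708²) = 0.0329 m²/day.

0.0329 m²/day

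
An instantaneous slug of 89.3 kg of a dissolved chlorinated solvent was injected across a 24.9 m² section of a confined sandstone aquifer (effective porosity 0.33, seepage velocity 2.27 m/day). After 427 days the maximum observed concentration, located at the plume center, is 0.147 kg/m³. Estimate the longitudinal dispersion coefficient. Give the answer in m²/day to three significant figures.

At the plume center C_max = M/(n_e·A·√(4πDt)), so D = M²/(4πt·(n_e·A·C_max)²).
n_e·A·C_max = 0.33 × 24.9 × 0.147 = 1.208 kg/m.
D = 89.3²/(4π × 427 × 1.208²) = 1.02 m²/day.

1.02 m²/day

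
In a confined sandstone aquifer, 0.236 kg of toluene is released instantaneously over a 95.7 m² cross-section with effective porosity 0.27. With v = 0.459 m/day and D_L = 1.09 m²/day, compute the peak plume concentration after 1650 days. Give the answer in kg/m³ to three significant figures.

The peak of an instantaneous 1D plume sits at x = vt; there the Gaussian factor is 1 and C_max = M/(n_e·A·√(4πDt)), where n_e·A is the pore area the mass is dissolved in.
√(4πDt) = √(4π × 1.09 × 1650) = 150.3 m, so C_max = 0.236/(0.27 × 95.7 × 150.3) = 6.08e-05 kg/m³.

6.08e-05 kg/m³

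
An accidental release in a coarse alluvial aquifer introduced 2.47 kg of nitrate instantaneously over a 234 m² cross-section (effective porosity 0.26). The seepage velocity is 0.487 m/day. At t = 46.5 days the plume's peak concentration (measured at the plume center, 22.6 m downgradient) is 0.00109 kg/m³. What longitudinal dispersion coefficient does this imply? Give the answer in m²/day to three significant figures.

2.37 m²/day

At the plume center C_max = M/(n_e·A·√(4πDt)), so D = M²/(4πt·(n_e·A·C_max)²).
n_e·A·C_max = 0.26 × 234 × 0.00109 = 0.06632 kg/m.
D = 2.47²/(4π × 46.5 × 0.06632²) = 2.37 m²/day.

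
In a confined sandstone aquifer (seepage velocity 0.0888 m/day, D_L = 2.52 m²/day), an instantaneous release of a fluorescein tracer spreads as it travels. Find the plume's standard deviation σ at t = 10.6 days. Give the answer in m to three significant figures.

7.31 m

Dispersive spreading gives a Gaussian with σ² = 2Dt; advection only shifts the center.
σ = √(2 × 2.52 × 10.6) = 7.31 m.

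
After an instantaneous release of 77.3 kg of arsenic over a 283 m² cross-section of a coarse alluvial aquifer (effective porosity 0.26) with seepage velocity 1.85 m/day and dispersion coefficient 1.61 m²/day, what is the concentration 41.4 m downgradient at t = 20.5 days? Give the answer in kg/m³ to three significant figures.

0.0471 kg/m³

For an instantaneous plane source, C(x,t) = M/(n_e·A·√(4πDt)) · exp(−(x−vt)²/(4Dt)), with n_e·A the pore (flow) area.
Plume center vt = 1.85 × 20.5 = 37.925 m, so the well at 41.4 m is 3.475 m downgradient of the peak.
√(4πDt) = 20.37 m, giving peak height M/(n_e·A·√(4πDt)) = 77.3/(0.26 × 283 × 20.37) = 0.05157 kg/m³.
(x−vt)²/(4Dt) = (3.475)²/(4 × 1.61 × 20.5) = 0.09147; exp(−0.09147) = 0.9126.
C = 0.05157 × 0.9126 = 0.0471 kg/m³.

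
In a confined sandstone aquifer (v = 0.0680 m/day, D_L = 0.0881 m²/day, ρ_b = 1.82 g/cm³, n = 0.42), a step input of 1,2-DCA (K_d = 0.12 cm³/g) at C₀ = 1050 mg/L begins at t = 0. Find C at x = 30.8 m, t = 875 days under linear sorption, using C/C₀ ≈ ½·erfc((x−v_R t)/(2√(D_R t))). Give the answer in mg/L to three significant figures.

836 mg/L

Retardation factor R = 1 + ρ_b·K_d/n = 1 + 1.82 × 0.12/0.42 = 1.520.
Sorption retards both mechanisms: v_R = v/R = 0.04474 m/day, D_R = D/R = 0.05796 m²/day.
v_R·t = 0.04474 × 875 = 39.1475 m; 2√(D_R t) = 14.24 m; argument = (30.8 − 39.1475)/14.24 = -0.5862.
C = C₀ × ½·erfc(-0.5862) = 1050 × 0.7965 = 836 mg/L.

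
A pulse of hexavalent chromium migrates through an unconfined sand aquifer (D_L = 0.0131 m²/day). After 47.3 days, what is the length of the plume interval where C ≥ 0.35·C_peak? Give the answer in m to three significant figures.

3.23 m

The plume is Gaussian with σ = √(2Dt) = √(2 × 0.0131 × 47.3) = 1.113 m.
C/C_peak = exp(−Δx²/(2σ²)) = 0.35 ⇒ Δx = σ·√(−2 ln 0.35) = 1.113 × 1.449 = 1.613 m.
Width = 2Δx = 3.23 m.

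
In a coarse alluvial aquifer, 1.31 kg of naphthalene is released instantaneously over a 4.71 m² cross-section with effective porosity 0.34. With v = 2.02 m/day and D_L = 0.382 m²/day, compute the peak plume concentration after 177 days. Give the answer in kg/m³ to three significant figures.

0.0281 kg/m³

The peak of an instantaneous 1D plume sits at x = vt; there the Gaussian factor is 1 and C_max = M/(n_e·A·√(4πDt)), where n_e·A is the pore area the mass is dissolved in.
√(4πDt) = √(4π × 0.382 × 177) = 29.15 m, so C_max = 1.31/(0.34 × 4.71 × 29.15) = 0.0281 kg/m³.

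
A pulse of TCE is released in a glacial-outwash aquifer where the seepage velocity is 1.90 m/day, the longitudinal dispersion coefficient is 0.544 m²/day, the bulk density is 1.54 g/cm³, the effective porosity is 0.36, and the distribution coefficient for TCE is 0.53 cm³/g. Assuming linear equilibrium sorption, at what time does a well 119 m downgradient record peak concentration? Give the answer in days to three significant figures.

Retardation factor R = 1 + ρ_b·K_d/n = 1 + 1.54 × 0.53/0.36 = 3.267.
Sorption retards both mechanisms: v_R = v/R = 0.5816 m/day, D_R = D/R = 0.1665 m²/day.
Peak time from v_R²t² + 2D_R t − x² = 0: t = (√(D_R² + v_R²x²) − D_R)/v_R².
√(D_R² + v_R²x²) = √(0.1665² + 0.5816² × 119²) = 69.21; v_R² = 0.3383.
t = (69.21 − 0.1665)/0.3383 = 204 days.

204 days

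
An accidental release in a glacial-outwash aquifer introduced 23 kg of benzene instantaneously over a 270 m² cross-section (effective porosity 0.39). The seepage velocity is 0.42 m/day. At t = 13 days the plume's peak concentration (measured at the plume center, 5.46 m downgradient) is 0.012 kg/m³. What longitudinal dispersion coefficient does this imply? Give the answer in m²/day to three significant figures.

2.03 m²/day

At the plume center C_max = M/(n_e·A·√(4πDt)), so D = M²/(4πt·(n_e·A·C_max)²).
n_e·A·C_max = 0.39 × 270 × 0.012 = 1.264 kg/m.
D = 23²/(4π × 13 × 1.264²) = 2.03 m²/day.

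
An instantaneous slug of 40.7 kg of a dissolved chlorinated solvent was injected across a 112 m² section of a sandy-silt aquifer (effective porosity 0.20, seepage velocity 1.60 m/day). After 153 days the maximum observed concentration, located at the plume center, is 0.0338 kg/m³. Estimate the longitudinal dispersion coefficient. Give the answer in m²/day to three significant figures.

At the plume center C_max = M/(n_e·A·√(4πDt)), so D = M²/(4πt·(n_e·A·C_max)²).
n_e·A·C_max = 0.20 × 112 × 0.0338 = 0.7571 kg/m.
D = 40.7²/(4π × 153 × 0.7571²) = 1.50 m²/day.

1.50 m²/day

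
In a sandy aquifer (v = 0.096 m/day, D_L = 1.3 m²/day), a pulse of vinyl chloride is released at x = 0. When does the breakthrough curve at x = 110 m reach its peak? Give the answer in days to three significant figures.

For the 1D instantaneous-source solution, setting ∂C/∂t = 0 at fixed x gives v²t² + 2Dt − x² = 0, so t = (√(D² + v²x²) − D)/v².
√(D² + v²x²) = √(1.3² + 0.096² × 110²) = 10.64; v² = 0.009216.
t = (10.64 − 1.3)/0.009216 = 1010 days (vs. the pure-advection estimate x/v = 1150 d).

1010 days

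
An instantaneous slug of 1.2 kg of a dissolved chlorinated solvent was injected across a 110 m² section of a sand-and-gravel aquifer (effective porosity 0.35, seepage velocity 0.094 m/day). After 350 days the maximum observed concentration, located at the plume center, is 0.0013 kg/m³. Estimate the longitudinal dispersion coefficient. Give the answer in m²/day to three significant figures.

0.131 m²/day

At the plume center C_max = M/(n_e·A·√(4πDt)), so D = M²/(4πt·(n_e·A·C_max)²).
n_e·A·C_max = 0.35 × 110 × 0.0013 = 0.05005 kg/m.
D = 1.2²/(4π × 350 × 0.05005²) = 0.131 m²/day.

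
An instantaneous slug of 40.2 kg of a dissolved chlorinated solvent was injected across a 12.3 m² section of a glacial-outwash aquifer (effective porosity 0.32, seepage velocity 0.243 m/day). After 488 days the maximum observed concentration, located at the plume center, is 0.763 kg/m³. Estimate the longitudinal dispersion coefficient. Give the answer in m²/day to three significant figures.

At the plume center C_max = M/(n_e·A·√(4πDt)), so D = M²/(4πt·(n_e·A·C_max)²).
n_e·A·C_max = 0.32 × 12.3 × 0.763 = 3.003 kg/m.
D = 40.2²/(4π × 488 × 3.003²) = 0.0292 m²/day.

0.0292 m²/day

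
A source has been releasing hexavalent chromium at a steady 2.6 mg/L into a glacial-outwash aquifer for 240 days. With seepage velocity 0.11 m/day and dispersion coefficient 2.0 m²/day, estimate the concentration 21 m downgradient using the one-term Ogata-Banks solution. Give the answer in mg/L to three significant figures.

1.48 mg/L

For a continuous step input, C/C₀ ≈ ½·erfc((x−vt)/(2√(Dt))).
vt = 0.11 × 240 = 26.4 m and 2√(Dt) = 2√(2.0 × 240) = 43.82 m.
Argument (x−vt)/(2√(Dt)) = (21 − 26.4)/43.82 = -0.1232; ½·erfc(-0.1232) = 0.5692.
C = 2.6 × 0.5692 = 1.48 mg/L.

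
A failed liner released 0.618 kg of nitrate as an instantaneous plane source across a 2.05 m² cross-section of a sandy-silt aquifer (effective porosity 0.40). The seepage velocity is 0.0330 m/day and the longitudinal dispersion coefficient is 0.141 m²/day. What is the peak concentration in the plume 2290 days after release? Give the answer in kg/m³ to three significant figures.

The peak of an instantaneous 1D plume sits at x = vt; there the Gaussian factor is 1 and C_max = M/(n_e·A·√(4πDt)), where n_e·A is the pore area the mass is dissolved in.
√(4πDt) = √(4π × 0.141 × 2290) = 63.70 m, so C_max = 0.618/(0.40 × 2.05 × 63.70) = 0.0118 kg/m³.

0.0118 kg/m³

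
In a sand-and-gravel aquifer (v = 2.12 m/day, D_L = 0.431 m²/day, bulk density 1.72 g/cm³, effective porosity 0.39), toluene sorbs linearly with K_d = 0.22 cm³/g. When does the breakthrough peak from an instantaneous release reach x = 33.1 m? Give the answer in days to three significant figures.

Retardation factor R = 1 + ρ_b·K_d/n = 1 + 1.72 × 0.22/0.39 = 1.970.
Sorption retards both mechanisms: v_R = v/R = 1.076 m/day, D_R = D/R = 0.2188 m²/day.
Peak time from v_R²t² + 2D_R t − x² = 0: t = (√(D_R² + v_R²x²) − D_R)/v_R².
√(D_R² + v_R²x²) = √(0.2188² + 1.076² × 33.1²) = 35.62; v_R² = 1.158.
t = (35.62 − 0.2188)/1.158 = 30.6 days.

30.6 days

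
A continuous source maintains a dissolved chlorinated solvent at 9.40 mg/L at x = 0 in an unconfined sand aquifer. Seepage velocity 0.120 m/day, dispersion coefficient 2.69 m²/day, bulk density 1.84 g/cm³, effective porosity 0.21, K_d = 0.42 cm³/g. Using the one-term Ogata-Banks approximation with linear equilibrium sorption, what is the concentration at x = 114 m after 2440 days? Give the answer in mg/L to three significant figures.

Retardation factor R = 1 + ρ_b·K_d/n = 1 + 1.84 × 0.42/0.21 = 4.680.
Sorption retards both mechanisms: v_R = v/R = 0.02564 m/day, D_R = D/R = 0.5748 m²/day.
v_R·t = 0.02564 × 2440 = 62.5616 m; 2√(D_R t) = 74.90 m; argument = (114 − 62.5616)/74.90 = 0.6868.
C = C₀ × ½·erfc(0.6868) = 9.40 × 0.1657 = 1.56 mg/L.

1.56 mg/L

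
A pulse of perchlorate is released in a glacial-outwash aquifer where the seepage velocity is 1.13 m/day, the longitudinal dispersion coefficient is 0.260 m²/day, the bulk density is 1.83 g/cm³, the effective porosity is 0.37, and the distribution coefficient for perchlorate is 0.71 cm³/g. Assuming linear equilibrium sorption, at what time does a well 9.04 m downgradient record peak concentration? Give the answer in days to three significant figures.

35.2 days

Retardation factor R = 1 + ρ_b·K_d/n = 1 + 1.83 × 0.71/0.37 = 4.512.
Sorption retards both mechanisms: v_R = v/R = 0.2504 m/day, D_R = D/R = 0.05762 m²/day.
Peak time from v_R²t² + 2D_R t − x² = 0: t = (√(D_R² + v_R²x²) − D_R)/v_R².
√(D_R² + v_R²x²) = √(0.05762² + 0.2504² × 9.04²) = 2.264; v_R² = 0.06270.
t = (2.264 − 0.05762)/0.06270 = 35.2 days.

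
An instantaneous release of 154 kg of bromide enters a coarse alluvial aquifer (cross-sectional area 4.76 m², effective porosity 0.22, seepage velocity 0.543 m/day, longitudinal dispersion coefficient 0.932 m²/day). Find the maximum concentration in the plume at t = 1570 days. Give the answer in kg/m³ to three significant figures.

1.08 kg/m³

The peak of an instantaneous 1D plume sits at x = vt; there the Gaussian factor is 1 and C_max = M/(n_e·A·√(4πDt)), where n_e·A is the pore area the mass is dissolved in.
√(4πDt) = √(4π × 0.932 × 1570) = 135.6 m, so C_max = 154/(0.22 × 4.76 × 135.6) = 1.08 kg/m³.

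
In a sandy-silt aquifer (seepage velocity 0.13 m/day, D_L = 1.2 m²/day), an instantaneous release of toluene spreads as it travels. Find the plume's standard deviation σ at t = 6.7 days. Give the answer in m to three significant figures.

4.01 m

Dispersive spreading gives a Gaussian with σ² = 2Dt; advection only shifts the center.
σ = √(2 × 1.2 × 6.7) = 4.01 m.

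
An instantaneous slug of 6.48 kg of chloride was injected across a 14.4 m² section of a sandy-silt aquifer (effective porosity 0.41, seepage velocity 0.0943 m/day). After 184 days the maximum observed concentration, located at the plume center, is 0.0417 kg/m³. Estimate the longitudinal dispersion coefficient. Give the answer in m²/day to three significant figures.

0.300 m²/day

At the plume center C_max = M/(n_e·A·√(4πDt)), so D = M²/(4πt·(n_e·A·C_max)²).
n_e·A·C_max = 0.41 × 14.4 × 0.0417 = 0.2462 kg/m.
D = 6.48²/(4π × 184 × 0.2462²) = 0.300 m²/day.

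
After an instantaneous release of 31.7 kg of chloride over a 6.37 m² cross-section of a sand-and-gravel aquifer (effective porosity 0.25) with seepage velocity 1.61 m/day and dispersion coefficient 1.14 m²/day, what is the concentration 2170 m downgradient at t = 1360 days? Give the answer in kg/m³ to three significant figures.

For an instantaneous plane source, C(x,t) = M/(n_e·A·√(4πDt)) · exp(−(x−vt)²/(4Dt)), with n_e·A the pore (flow) area.
Plume center vt = 1.61 × 1360 = 2189.6 m, so the well at 2170 m is 19.6 m upgradient of the peak.
√(4πDt) = 139.6 m, giving peak height M/(n_e·A·√(4πDt)) = 31.7/(0.25 × 6.37 × 139.6) = 0.1426 kg/m³.
(x−vt)²/(4Dt) = (-19.6)²/(4 × 1.14 × 1360) = 0.06195; exp(−0.06195) = 0.9399.
C = 0.1426 × 0.9399 = 0.134 kg/m³.

0.134 kg/m³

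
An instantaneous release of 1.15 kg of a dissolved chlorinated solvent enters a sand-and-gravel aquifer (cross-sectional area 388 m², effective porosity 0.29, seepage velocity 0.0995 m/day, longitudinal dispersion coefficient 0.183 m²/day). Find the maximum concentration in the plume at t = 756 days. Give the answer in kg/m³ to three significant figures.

The peak of an instantaneous 1D plume sits at x = vt; there the Gaussian factor is 1 and C_max = M/(n_e·A·√(4πDt)), where n_e·A is the pore area the mass is dissolved in.
√(4πDt) = √(4π × 0.183 × 756) = 41.70 m, so C_max = 1.15/(0.29 × 388 × 41.70) = 0.000245 kg/m³.

0.000245 kg/m³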